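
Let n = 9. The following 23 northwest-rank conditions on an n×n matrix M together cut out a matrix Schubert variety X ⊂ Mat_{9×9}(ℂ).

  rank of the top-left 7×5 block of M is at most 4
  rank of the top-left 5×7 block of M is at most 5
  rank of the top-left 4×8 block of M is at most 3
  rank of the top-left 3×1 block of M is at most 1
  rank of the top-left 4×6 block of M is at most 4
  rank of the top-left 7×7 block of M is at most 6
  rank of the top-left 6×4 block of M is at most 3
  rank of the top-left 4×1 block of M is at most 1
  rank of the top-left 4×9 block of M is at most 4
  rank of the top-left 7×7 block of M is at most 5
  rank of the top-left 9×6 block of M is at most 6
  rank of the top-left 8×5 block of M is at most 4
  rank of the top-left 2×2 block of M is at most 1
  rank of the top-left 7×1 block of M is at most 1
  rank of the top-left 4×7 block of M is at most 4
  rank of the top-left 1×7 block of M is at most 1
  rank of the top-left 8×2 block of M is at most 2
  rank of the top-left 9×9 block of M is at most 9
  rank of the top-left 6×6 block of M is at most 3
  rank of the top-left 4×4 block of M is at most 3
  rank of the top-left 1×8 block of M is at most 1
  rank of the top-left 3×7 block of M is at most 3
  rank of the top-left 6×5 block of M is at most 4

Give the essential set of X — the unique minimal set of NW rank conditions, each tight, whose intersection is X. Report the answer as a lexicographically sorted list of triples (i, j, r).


Propagating the 23 rank bounds to every northwest block:

  R[1]: 1, 1, 1, 1, 1, 1, 1, 1, 1
  R[2]: 1, 1, 2, 2, 2, 2, 2, 2, 2
  R[3]: 1, 2, 3, 3, 3, 3, 3, 3, 3
  R[4]: 1, 2, 3, 3, 3, 3, 3, 3, 4
  R[5]: 1, 2, 3, 3, 3, 3, 4, 4, 5
  R[6]: 1, 2, 3, 3, 3, 3, 4, 5, 6
  R[7]: 1, 2, 3, 4, 4, 4, 5, 6, 7
  R[8]: 1, 2, 3, 4, 4, 5, 6, 7, 8
  R[9]: 1, 2, 3, 4, 5, 6, 7, 8, 9

giving w = (1, 3, 2, 9, 7, 8, 4, 6, 5) via Δ²R.

Fulton essential set (4 of the 13 Rothe cells):

[(2, 2, 1), (4, 8, 3), (6, 6, 3), (8, 5, 4)]


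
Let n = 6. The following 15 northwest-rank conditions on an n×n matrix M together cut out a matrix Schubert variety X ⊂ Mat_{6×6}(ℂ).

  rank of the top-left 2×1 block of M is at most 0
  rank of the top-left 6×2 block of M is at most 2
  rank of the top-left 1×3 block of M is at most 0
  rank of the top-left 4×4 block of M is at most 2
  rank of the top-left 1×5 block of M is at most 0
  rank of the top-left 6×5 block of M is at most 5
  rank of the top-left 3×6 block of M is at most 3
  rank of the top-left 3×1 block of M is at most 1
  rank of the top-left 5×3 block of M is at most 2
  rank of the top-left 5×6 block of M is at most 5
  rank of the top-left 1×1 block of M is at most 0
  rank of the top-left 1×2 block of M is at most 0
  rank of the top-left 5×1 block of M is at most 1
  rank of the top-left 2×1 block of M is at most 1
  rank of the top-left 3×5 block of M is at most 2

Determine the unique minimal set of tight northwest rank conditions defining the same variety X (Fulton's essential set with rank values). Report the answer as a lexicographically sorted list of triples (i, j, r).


Rank table r_w(6×6) implied by the 15 constraints:

  row 1: 0  0  0  0  0  1
  row 2: 0  1  1  1  1  2
  row 3: 1  2  2  2  2  3
  row 4: 1  2  2  2  3  4
  row 5: 1  2  2  3  4  5
  row 6: 1  2  3  4  5  6

the unique w with this rank table is (6, 2, 1, 5, 4, 3).

ℓ(w)=9; the 4 essential cells (i,j,r):

[(1, 5, 0), (2, 1, 0), (4, 4, 2), (5, 3, 2)]


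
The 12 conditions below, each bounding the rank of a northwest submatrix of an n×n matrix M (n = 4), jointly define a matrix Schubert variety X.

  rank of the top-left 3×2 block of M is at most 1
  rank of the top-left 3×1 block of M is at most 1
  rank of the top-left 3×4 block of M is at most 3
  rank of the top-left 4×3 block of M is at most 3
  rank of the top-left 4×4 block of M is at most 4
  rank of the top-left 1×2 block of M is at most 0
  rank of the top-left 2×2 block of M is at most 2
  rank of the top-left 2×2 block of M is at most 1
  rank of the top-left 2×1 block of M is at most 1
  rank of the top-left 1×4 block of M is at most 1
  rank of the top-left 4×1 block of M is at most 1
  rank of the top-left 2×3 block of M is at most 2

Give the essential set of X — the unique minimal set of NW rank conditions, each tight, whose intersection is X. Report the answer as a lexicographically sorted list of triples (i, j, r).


Rank table r_w(4×4) implied by the 12 constraints:

  row 1: 0 | 0 | 1 | 1
  row 2: 1 | 1 | 2 | 2
  row 3: 1 | 1 | 2 | 3
  row 4: 1 | 2 | 3 | 4

so w = (3, 1, 4, 2).

Rothe diagram D(w) (3 cells), 2 SE-corners (essential conditions):

[(1, 2, 0), (3, 2, 1)]


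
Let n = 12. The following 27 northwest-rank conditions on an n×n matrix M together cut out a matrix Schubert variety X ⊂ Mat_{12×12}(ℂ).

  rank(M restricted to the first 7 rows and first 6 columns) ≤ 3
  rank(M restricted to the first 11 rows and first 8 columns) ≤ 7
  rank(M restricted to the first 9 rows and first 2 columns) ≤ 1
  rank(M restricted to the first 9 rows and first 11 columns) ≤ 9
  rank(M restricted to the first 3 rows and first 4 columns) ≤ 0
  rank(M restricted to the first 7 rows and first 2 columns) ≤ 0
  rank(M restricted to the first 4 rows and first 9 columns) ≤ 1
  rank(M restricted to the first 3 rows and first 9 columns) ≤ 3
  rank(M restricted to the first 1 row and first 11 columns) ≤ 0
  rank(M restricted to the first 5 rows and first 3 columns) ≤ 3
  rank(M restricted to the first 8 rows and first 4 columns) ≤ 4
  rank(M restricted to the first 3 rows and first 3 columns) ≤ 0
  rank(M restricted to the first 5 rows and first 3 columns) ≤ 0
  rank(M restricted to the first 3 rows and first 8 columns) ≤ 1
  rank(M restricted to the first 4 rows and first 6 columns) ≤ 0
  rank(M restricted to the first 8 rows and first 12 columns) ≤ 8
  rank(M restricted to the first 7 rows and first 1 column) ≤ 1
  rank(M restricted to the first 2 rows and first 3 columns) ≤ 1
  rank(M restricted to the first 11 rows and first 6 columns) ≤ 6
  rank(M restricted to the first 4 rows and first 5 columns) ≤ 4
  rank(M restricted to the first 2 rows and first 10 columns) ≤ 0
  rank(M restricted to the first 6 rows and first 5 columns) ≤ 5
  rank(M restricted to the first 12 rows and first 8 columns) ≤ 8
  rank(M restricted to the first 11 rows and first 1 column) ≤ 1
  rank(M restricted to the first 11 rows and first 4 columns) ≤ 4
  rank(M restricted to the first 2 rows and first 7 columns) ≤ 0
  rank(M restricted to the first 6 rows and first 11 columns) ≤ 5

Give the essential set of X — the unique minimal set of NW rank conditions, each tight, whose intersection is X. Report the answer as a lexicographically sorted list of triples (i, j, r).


Computing R[i][j] = min implied NW-rank bound (n=12, 27 conditions):

  i=1: 0, 0, 0, 0, 0, 0, 0, 0, 0, 0, 0, 1
  i=2: 0, 0, 0, 0, 0, 0, 0, 0, 0, 0, 1, 2
  i=3: 0, 0, 0, 0, 0, 0, 1, 1, 1, 1, 2, 3
  i=4: 0, 0, 0, 0, 0, 0, 1, 1, 1, 2, 3, 4
  i=5: 0, 0, 0, 1, 1, 1, 2, 2, 2, 3, 4, 5
  i=6: 0, 0, 1, 2, 2, 2, 3, 3, 3, 4, 5, 6
  i=7: 0, 0, 1, 2, 3, 3, 4, 4, 4, 5, 6, 7
  i=8: 1, 1, 2, 3, 4, 4, 5, 5, 5, 6, 7, 8
  i=9: 1, 1, 2, 3, 4, 5, 6, 6, 6, 7, 8, 9
  i=10: 1, 2, 3, 4, 5, 6, 7, 7, 7, 8, 9, 10
  i=11: 1, 2, 3, 4, 5, 6, 7, 7, 8, 9, 10, 11
  i=12: 1, 2, 3, 4, 5, 6, 7, 8, 9, 10, 11, 12

reading off 1-entries of Δ²R: w = (12, 11, 7, 10, 4, 3, 5, 1, 6, 2, 9, 8).

Rothe diagram D(w) (44 cells), 8 SE-corners (essential conditions):

[(1, 11, 0), (2, 10, 0), (4, 6, 0), (4, 9, 1), (5, 3, 0), (7, 2, 0), (9, 2, 1), (11, 8, 7)]


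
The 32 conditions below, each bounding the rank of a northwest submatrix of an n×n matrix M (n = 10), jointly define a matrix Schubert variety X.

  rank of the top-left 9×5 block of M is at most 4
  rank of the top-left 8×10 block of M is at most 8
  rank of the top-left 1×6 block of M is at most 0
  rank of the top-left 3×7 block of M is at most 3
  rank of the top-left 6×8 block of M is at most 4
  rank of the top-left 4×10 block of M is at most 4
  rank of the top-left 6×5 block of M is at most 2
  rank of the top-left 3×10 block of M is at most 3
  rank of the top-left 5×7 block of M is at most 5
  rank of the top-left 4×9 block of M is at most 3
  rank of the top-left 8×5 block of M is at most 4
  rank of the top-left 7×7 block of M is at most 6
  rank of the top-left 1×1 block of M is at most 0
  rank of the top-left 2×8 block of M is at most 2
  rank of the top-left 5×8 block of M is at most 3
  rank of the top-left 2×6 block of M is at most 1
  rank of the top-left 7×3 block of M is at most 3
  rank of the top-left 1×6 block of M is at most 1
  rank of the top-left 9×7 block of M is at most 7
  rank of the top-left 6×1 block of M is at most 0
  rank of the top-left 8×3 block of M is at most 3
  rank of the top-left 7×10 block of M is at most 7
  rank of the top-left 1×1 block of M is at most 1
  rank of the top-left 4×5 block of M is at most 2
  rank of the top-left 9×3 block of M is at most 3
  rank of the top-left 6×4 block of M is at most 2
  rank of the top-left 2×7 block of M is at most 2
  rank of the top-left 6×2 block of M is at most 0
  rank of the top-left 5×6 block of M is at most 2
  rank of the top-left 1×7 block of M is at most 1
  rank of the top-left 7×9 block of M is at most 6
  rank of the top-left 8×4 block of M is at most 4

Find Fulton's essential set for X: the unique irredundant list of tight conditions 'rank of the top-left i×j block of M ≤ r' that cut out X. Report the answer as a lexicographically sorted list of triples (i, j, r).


Propagating the 32 rank bounds to every northwest block:

  row 1: 0  0  0  0  0  0  1  1  1  1
  row 2: 0  0  1  1  1  1  2  2  2  2
  row 3: 0  0  1  2  2  2  3  3  3  3
  row 4: 0  0  1  2  2  2  3  3  3  4
  row 5: 0  0  1  2  2  2  3  3  4  5
  row 6: 0  0  1  2  2  3  4  4  5  6
  row 7: 1  1  2  3  3  4  5  5  6  7
  row 8: 1  2  3  4  4  5  6  6  7  8
  row 9: 1  2  3  4  4  5  6  7  8  9
  row 10: 1  2  3  4  5  6  7  8  9  10

giving w = (7, 3, 4, 10, 9, 6, 1, 2, 8, 5) via Δ²R.

Fulton essential set (7 of the 25 Rothe cells):

[(1, 6, 0), (4, 9, 3), (5, 6, 2), (5, 8, 3), (6, 2, 0), (6, 5, 2), (9, 5, 4)]


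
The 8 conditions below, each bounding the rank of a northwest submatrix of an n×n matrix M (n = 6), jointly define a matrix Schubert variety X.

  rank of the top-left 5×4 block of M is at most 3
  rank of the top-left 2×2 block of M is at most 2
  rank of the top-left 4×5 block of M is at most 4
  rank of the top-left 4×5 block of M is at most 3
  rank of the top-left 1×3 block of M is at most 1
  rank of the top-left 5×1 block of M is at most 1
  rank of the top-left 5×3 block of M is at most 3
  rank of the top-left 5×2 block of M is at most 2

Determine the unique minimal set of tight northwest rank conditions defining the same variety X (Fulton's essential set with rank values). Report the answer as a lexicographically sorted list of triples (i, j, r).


The tightest implied rank at each (i,j), from the 8 conditions:

  1  1  1  1  1  1
  1  2  2  2  2  2
  1  2  3  3  3  3
  1  2  3  3  3  4
  1  2  3  3  4  5
  1  2  3  4  5  6

reading off 1-entries of Δ²R: w = (1, 2, 3, 6, 5, 4).

Rothe diagram D(w) (3 cells), 2 SE-corners (essential conditions):

[(4, 5, 3), (5, 4, 3)]


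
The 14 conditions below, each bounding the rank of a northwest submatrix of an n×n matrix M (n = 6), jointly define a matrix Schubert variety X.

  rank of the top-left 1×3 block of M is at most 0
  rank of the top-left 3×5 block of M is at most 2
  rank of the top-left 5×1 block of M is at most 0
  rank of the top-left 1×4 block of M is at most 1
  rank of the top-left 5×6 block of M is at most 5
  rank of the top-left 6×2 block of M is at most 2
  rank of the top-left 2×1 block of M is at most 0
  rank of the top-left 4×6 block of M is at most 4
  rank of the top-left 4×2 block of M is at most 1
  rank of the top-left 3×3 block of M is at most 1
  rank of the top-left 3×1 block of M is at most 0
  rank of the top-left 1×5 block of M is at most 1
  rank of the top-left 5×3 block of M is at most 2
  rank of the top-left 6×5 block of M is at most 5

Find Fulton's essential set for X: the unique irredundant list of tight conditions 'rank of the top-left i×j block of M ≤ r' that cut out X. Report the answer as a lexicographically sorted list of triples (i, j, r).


Computing R[i][j] = min implied NW-rank bound (n=6, 14 conditions):

  R[1]: 0  0  0  1  1  1
  R[2]: 0  1  1  2  2  2
  R[3]: 0  1  1  2  2  3
  R[4]: 0  1  2  3  3  4
  R[5]: 0  1  2  3  4  5
  R[6]: 1  2  3  4  5  6

so w = (4, 2, 6, 3, 5, 1).

D(w) has 9 cells with 4 SE-corners; essential set:

[(1, 3, 0), (3, 3, 1), (3, 5, 2), (5, 1, 0)]


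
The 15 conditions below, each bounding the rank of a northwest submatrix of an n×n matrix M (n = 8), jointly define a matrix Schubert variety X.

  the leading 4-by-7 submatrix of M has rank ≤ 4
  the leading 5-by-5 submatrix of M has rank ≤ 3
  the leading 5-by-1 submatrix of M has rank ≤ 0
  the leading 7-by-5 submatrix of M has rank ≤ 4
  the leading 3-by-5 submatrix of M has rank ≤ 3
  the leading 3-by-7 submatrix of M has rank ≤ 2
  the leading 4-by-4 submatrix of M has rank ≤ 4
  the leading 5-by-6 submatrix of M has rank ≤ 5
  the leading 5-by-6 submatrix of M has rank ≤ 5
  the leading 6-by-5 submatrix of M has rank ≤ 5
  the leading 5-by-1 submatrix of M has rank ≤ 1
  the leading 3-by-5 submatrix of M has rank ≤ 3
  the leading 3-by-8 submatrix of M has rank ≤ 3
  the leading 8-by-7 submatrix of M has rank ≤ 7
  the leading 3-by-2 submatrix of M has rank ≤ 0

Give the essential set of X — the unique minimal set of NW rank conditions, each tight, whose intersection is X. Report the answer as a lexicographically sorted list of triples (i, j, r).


Rank table r_w(8×8) implied by the 15 constraints:

  0, 0, 1, 1, 1, 1, 1, 1
  0, 0, 1, 2, 2, 2, 2, 2
  0, 0, 1, 2, 2, 2, 2, 3
  0, 1, 2, 3, 3, 3, 3, 4
  0, 1, 2, 3, 3, 4, 4, 5
  1, 2, 3, 4, 4, 5, 5, 6
  1, 2, 3, 4, 4, 5, 6, 7
  1, 2, 3, 4, 5, 6, 7, 8

hence w(1..8) = (3, 4, 8, 2, 6, 1, 7, 5).

|D(w)|=13, |Ess(w)|=5:

[(3, 2, 0), (3, 7, 2), (5, 1, 0), (5, 5, 3), (7, 5, 4)]


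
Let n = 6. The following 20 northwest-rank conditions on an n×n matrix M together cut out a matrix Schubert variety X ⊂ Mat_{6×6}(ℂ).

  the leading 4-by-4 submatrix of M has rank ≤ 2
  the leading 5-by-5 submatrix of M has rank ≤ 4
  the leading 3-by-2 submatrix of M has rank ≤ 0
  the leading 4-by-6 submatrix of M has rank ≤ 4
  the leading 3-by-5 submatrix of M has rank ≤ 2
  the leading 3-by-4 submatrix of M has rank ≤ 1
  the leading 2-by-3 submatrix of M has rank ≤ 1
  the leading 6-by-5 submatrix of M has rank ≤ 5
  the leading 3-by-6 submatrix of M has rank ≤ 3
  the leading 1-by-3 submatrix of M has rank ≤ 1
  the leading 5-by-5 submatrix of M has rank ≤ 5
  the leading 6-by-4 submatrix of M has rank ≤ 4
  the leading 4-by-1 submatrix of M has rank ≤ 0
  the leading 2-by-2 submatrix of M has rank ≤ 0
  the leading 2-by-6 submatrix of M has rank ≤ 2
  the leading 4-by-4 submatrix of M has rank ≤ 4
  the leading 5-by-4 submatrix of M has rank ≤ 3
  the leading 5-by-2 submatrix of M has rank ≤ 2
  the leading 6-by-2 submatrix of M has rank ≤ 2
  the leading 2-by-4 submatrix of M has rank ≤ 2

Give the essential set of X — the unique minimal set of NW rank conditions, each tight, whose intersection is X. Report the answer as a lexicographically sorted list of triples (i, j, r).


The tightest implied rank at each (i,j), from the 20 conditions:

  R[1]: 0 0 1 1 1 1
  R[2]: 0 0 1 1 2 2
  R[3]: 0 0 1 1 2 3
  R[4]: 0 1 2 2 3 4
  R[5]: 1 2 3 3 4 5
  R[6]: 1 2 3 4 5 6

the unique w with this rank table is (3, 5, 6, 2, 1, 4).

ℓ(w)=9; the 3 essential cells (i,j,r):

[(3, 2, 0), (3, 4, 1), (4, 1, 0)]


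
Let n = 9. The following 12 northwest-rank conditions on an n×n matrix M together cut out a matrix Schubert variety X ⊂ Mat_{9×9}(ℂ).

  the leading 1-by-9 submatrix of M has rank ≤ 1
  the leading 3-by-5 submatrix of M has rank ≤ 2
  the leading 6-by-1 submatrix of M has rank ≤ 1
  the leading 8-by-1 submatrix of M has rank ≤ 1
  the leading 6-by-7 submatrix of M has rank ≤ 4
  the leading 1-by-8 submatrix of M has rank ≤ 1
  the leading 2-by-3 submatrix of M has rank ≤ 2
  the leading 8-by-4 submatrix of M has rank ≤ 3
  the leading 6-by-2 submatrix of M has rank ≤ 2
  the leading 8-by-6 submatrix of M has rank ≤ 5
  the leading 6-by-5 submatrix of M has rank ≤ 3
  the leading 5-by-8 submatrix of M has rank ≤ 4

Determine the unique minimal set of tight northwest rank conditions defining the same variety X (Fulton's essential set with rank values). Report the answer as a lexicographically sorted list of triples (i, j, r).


The tightest implied rank at each (i,j), from the 12 conditions:

  i=1: 1 | 1 | 1 | 1 | 1 | 1 | 1 | 1 | 1
  i=2: 1 | 2 | 2 | 2 | 2 | 2 | 2 | 2 | 2
  i=3: 1 | 2 | 2 | 2 | 2 | 3 | 3 | 3 | 3
  i=4: 1 | 2 | 3 | 3 | 3 | 4 | 4 | 4 | 4
  i=5: 1 | 2 | 3 | 3 | 3 | 4 | 4 | 4 | 5
  i=6: 1 | 2 | 3 | 3 | 3 | 4 | 4 | 5 | 6
  i=7: 1 | 2 | 3 | 3 | 4 | 5 | 5 | 6 | 7
  i=8: 1 | 2 | 3 | 3 | 4 | 5 | 6 | 7 | 8
  i=9: 1 | 2 | 3 | 4 | 5 | 6 | 7 | 8 | 9

the unique w with this rank table is (1, 2, 6, 3, 9, 8, 5, 7, 4).

5 SE-corners of the 12-cell Rothe diagram give Ess(w):

[(3, 5, 2), (5, 8, 4), (6, 5, 3), (6, 7, 4), (8, 4, 3)]


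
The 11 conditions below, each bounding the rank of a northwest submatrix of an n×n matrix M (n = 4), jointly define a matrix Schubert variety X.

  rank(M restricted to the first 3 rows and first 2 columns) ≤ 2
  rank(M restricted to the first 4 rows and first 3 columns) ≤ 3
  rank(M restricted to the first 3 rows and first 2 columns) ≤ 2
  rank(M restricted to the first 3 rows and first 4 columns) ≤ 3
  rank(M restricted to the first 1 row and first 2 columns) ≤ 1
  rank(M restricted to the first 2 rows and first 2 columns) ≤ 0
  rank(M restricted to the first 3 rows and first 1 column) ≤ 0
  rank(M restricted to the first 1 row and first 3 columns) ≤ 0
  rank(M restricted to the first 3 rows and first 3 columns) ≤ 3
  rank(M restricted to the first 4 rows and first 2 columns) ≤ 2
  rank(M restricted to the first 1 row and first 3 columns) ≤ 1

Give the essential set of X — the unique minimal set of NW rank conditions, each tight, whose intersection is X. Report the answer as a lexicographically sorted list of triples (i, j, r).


Propagating the 11 rank bounds to every northwest block:

  R[1]: 0, 0, 0, 1
  R[2]: 0, 0, 1, 2
  R[3]: 0, 1, 2, 3
  R[4]: 1, 2, 3, 4

second differences of R give the permutation w = (4, 3, 2, 1).

ℓ(w)=6; the 3 essential cells (i,j,r):

[(1, 3, 0), (2, 2, 0), (3, 1, 0)]


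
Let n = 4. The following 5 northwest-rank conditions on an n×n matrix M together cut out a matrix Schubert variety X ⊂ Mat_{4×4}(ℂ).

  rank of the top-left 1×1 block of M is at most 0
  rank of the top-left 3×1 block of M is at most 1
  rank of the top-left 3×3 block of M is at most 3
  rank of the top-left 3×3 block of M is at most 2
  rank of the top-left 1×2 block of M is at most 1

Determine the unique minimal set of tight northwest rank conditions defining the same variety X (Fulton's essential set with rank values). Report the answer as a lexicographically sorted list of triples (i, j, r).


The tightest implied rank at each (i,j), from the 5 conditions:

  i=1: 0  1  1  1
  i=2: 1  2  2  2
  i=3: 1  2  2  3
  i=4: 1  2  3  4

giving w = (2, 1, 4, 3) via Δ²R.

Rothe diagram D(w) (2 cells), 2 SE-corners (essential conditions):

[(1, 1, 0), (3, 3, 2)]


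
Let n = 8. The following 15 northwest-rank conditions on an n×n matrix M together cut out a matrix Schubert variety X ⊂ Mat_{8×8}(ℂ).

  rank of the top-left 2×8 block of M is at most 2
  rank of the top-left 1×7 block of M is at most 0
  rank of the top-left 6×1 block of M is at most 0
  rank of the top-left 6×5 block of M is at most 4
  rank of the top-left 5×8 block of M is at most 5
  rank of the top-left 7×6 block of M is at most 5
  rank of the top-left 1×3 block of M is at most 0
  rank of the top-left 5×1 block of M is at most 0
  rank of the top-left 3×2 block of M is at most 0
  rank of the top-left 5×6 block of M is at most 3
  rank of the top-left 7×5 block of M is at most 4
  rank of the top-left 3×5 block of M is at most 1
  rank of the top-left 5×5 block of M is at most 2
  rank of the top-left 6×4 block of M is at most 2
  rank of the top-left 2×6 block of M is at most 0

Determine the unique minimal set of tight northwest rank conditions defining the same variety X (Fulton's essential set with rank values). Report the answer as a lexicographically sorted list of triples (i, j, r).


Rank table r_w(8×8) implied by the 15 constraints:

  0 0 0 0 0 0 0 1
  0 0 0 0 0 0 1 2
  0 0 1 1 1 1 2 3
  0 1 2 2 2 2 3 4
  0 1 2 2 2 3 4 5
  0 1 2 2 3 4 5 6
  1 2 3 3 4 5 6 7
  1 2 3 4 5 6 7 8

second differences of R give the permutation w = (8, 7, 3, 2, 6, 5, 1, 4).

Fulton essential set (6 of the 21 Rothe cells):

[(1, 7, 0), (2, 6, 0), (3, 2, 0), (5, 5, 2), (6, 1, 0), (6, 4, 2)]


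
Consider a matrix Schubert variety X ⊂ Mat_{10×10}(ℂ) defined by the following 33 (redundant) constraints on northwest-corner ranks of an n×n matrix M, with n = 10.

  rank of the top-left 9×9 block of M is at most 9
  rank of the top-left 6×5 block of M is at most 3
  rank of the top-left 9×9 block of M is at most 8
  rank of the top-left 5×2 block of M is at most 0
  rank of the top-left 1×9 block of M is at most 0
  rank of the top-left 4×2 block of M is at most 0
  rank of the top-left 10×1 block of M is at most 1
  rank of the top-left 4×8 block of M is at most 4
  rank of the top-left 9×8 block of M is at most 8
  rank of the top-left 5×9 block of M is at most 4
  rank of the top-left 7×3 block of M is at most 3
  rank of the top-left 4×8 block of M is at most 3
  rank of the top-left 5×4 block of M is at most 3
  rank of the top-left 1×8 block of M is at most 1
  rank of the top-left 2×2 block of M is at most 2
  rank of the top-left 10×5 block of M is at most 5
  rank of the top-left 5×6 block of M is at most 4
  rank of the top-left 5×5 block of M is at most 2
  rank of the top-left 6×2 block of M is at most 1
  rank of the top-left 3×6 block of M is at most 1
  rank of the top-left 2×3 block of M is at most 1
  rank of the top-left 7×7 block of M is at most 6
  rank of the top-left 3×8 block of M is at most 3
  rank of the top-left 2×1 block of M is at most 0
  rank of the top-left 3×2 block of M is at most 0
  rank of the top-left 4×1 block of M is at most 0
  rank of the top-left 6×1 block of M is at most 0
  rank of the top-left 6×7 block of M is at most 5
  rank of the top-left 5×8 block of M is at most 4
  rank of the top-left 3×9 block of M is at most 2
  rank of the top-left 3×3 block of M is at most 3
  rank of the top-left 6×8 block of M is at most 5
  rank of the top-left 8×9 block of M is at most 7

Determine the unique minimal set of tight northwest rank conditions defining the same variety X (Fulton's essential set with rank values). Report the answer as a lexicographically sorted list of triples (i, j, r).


Computing R[i][j] = min implied NW-rank bound (n=10, 33 conditions):

  row 1: 0 0 0 0 0 0 0 0 0 1
  row 2: 0 0 1 1 1 1 1 1 1 2
  row 3: 0 0 1 1 1 1 2 2 2 3
  row 4: 0 0 1 2 2 2 3 3 3 4
  row 5: 0 0 1 2 2 3 4 4 4 5
  row 6: 0 1 2 3 3 4 5 5 5 6
  row 7: 1 2 3 4 4 5 6 6 6 7
  row 8: 1 2 3 4 5 6 7 7 7 8
  row 9: 1 2 3 4 5 6 7 8 8 9
  row 10: 1 2 3 4 5 6 7 8 9 10

hence w(1..10) = (10, 3, 7, 4, 6, 2, 1, 5, 8, 9).

Rothe diagram D(w) (22 cells), 5 SE-corners (essential conditions):

[(1, 9, 0), (3, 6, 1), (5, 2, 0), (5, 5, 2), (6, 1, 0)]


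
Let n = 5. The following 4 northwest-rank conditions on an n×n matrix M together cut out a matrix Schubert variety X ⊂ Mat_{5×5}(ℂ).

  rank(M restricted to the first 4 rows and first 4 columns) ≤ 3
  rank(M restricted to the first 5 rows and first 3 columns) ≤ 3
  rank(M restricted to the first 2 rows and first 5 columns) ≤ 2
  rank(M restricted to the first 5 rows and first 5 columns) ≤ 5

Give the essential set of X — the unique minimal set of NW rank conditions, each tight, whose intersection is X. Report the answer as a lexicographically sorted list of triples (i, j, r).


The tightest implied rank at each (i,j), from the 4 conditions:

  i=1: 1  1  1  1  1
  i=2: 1  2  2  2  2
  i=3: 1  2  3  3  3
  i=4: 1  2  3  3  4
  i=5: 1  2  3  4  5

second differences of R give the permutation w = (1, 2, 3, 5, 4).

1 SE-corner of the 1-cell Rothe diagram gives Ess(w):

[(4, 4, 3)]


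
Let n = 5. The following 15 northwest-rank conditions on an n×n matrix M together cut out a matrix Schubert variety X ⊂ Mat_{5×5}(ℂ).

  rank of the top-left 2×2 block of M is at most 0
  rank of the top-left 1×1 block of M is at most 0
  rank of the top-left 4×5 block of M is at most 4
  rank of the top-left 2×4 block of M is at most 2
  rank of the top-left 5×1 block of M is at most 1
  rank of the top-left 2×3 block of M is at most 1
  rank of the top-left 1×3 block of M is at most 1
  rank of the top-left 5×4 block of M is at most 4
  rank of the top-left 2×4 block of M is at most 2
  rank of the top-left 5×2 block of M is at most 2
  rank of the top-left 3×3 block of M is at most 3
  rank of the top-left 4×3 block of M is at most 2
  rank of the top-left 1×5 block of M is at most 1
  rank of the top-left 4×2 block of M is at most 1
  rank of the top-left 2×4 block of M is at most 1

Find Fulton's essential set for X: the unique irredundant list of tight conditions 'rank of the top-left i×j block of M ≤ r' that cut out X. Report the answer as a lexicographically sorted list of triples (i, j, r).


Rank table r_w(5×5) implied by the 15 constraints:

  row 1: 0, 0, 1, 1, 1
  row 2: 0, 0, 1, 1, 2
  row 3: 1, 1, 2, 2, 3
  row 4: 1, 1, 2, 3, 4
  row 5: 1, 2, 3, 4, 5

reading off 1-entries of Δ²R: w = (3, 5, 1, 4, 2).

Fulton essential set (3 of the 6 Rothe cells):

[(2, 2, 0), (2, 4, 1), (4, 2, 1)]


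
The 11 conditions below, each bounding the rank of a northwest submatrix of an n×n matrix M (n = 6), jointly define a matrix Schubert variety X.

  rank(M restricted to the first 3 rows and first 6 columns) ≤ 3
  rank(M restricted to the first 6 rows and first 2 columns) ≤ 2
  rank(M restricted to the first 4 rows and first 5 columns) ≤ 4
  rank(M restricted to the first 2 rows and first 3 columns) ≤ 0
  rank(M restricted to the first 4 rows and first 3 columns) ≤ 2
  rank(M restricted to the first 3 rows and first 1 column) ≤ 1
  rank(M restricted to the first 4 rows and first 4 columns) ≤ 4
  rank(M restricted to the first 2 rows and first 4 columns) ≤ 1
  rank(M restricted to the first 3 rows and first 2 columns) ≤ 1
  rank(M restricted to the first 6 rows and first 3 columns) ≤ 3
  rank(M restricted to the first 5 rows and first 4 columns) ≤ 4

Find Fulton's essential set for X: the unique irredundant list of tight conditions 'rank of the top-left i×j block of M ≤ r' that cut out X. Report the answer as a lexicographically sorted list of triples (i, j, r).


Rank table r_w(6×6) implied by the 11 constraints:

  0 0 0 1 1 1
  0 0 0 1 2 2
  1 1 1 2 3 3
  1 2 2 3 4 4
  1 2 3 4 5 5
  1 2 3 4 5 6

the unique w with this rank table is (4, 5, 1, 2, 3, 6).

Fulton essential set (1 of the 6 Rothe cells):

[(2, 3, 0)]


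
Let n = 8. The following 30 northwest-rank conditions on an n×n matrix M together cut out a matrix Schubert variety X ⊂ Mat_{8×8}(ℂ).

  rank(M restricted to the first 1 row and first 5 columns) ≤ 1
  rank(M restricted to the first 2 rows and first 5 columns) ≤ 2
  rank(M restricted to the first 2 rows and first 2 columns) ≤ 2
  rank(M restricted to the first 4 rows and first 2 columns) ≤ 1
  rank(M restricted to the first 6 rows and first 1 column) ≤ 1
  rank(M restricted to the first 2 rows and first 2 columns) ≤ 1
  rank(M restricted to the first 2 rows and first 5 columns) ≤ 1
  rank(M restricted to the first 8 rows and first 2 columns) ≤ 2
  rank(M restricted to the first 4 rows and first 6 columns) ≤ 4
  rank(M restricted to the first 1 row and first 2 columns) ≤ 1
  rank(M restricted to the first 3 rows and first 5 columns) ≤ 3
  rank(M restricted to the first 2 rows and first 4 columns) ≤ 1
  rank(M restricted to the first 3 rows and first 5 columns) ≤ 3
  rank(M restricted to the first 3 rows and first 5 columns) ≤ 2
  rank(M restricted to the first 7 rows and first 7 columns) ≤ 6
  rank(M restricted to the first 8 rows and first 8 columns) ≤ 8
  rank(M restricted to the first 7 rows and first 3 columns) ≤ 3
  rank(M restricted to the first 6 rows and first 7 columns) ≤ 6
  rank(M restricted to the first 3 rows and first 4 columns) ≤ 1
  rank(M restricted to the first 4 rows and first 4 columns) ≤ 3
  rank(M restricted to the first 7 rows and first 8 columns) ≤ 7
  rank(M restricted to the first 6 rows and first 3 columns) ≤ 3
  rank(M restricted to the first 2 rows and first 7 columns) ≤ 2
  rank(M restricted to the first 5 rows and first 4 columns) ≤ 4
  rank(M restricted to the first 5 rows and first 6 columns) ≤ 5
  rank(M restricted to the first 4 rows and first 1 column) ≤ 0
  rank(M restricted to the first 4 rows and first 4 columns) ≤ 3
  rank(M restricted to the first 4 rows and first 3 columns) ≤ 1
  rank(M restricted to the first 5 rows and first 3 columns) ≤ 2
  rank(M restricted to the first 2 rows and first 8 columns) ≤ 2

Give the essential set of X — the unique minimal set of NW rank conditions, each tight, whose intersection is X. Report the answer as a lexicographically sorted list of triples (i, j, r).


Rank table r_w(8×8) implied by the 30 constraints:

  i=1: 0 | 1 | 1 | 1 | 1 | 1 | 1 | 1
  i=2: 0 | 1 | 1 | 1 | 1 | 2 | 2 | 2
  i=3: 0 | 1 | 1 | 1 | 2 | 3 | 3 | 3
  i=4: 0 | 1 | 1 | 2 | 3 | 4 | 4 | 4
  i=5: 1 | 2 | 2 | 3 | 4 | 5 | 5 | 5
  i=6: 1 | 2 | 3 | 4 | 5 | 6 | 6 | 6
  i=7: 1 | 2 | 3 | 4 | 5 | 6 | 6 | 7
  i=8: 1 | 2 | 3 | 4 | 5 | 6 | 7 | 8

second differences of R give the permutation w = (2, 6, 5, 4, 1, 3, 8, 7).

Fulton essential set (5 of the 11 Rothe cells):

[(2, 5, 1), (3, 4, 1), (4, 1, 0), (4, 3, 1), (7, 7, 6)]


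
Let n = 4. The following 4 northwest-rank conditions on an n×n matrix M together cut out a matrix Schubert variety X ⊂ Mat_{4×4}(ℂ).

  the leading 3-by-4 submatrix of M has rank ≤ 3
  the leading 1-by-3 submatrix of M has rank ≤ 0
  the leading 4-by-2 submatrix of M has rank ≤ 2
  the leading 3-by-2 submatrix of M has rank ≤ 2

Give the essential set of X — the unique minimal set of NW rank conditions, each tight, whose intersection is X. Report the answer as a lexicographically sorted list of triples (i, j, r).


Computing R[i][j] = min implied NW-rank bound (n=4, 4 conditions):

  i=1: 0 0 0 1
  i=2: 1 1 1 2
  i=3: 1 2 2 3
  i=4: 1 2 3 4

giving w = (4, 1, 2, 3) via Δ²R.

Fulton essential set (1 of the 3 Rothe cells):

[(1, 3, 0)]


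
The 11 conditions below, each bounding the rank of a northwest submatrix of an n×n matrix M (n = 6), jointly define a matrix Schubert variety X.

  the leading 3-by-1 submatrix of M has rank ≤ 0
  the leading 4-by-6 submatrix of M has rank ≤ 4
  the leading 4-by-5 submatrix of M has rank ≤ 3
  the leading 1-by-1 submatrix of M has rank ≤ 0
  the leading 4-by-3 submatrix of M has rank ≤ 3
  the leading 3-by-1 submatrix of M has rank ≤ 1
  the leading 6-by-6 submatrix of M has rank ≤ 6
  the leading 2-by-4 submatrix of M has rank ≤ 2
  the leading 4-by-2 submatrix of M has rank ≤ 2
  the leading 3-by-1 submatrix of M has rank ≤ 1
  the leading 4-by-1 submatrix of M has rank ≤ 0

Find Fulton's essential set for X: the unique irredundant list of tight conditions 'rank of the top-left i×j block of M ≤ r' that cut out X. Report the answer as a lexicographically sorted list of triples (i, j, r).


Recovering R(i,j) via the rank-extension bound from the 11 conditions:

  i=1: 0  1  1  1  1  1
  i=2: 0  1  2  2  2  2
  i=3: 0  1  2  3  3  3
  i=4: 0  1  2  3  3  4
  i=5: 1  2  3  4  4  5
  i=6: 1  2  3  4  5  6

the unique w with this rank table is (2, 3, 4, 6, 1, 5).

Fulton essential set (2 of the 5 Rothe cells):

[(4, 1, 0), (4, 5, 3)]


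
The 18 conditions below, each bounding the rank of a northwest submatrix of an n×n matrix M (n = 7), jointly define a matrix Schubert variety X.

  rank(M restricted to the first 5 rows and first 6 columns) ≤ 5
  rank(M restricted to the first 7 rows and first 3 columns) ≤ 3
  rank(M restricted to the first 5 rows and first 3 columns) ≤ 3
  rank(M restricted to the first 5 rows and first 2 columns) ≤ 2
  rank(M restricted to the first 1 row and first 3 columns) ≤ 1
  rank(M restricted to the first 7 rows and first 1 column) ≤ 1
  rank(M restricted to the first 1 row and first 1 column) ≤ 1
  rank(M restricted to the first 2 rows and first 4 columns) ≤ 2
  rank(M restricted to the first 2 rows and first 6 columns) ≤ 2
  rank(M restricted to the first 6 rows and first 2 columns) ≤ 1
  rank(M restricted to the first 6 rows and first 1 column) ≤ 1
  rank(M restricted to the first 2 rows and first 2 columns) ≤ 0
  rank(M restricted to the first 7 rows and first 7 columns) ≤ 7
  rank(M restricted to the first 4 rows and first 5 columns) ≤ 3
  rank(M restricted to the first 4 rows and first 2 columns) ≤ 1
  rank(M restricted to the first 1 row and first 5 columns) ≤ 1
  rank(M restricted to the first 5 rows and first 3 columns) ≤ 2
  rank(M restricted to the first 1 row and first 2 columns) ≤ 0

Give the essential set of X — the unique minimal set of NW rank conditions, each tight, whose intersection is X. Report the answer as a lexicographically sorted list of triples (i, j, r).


Propagating the 18 rank bounds to every northwest block:

  i=1: 0 | 0 | 1 | 1 | 1 | 1 | 1
  i=2: 0 | 0 | 1 | 2 | 2 | 2 | 2
  i=3: 1 | 1 | 2 | 3 | 3 | 3 | 3
  i=4: 1 | 1 | 2 | 3 | 3 | 4 | 4
  i=5: 1 | 1 | 2 | 3 | 4 | 5 | 5
  i=6: 1 | 1 | 2 | 3 | 4 | 5 | 6
  i=7: 1 | 2 | 3 | 4 | 5 | 6 | 7

second differences of R give the permutation w = (3, 4, 1, 6, 5, 7, 2).

Rothe diagram D(w) (8 cells), 3 SE-corners (essential conditions):

[(2, 2, 0), (4, 5, 3), (6, 2, 1)]


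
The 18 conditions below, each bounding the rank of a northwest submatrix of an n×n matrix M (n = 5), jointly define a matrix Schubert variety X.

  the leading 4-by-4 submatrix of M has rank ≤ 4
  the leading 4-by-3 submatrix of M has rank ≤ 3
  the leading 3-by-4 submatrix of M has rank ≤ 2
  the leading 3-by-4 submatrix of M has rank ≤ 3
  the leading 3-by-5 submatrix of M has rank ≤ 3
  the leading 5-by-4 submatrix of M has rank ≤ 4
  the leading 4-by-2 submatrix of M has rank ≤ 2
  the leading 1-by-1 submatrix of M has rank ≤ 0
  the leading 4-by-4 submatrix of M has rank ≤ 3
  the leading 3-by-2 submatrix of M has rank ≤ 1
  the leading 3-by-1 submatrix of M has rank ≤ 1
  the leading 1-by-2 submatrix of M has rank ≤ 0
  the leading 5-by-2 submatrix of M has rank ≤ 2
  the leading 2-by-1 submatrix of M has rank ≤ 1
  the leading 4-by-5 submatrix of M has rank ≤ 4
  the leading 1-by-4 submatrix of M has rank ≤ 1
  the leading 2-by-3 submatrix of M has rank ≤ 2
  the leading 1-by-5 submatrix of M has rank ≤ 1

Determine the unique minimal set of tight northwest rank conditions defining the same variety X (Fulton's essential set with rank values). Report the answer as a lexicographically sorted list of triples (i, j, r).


Computing R[i][j] = min implied NW-rank bound (n=5, 18 conditions):

  i=1: 0 | 0 | 1 | 1 | 1
  i=2: 1 | 1 | 2 | 2 | 2
  i=3: 1 | 1 | 2 | 2 | 3
  i=4: 1 | 2 | 3 | 3 | 4
  i=5: 1 | 2 | 3 | 4 | 5

the unique w with this rank table is (3, 1, 5, 2, 4).

Rothe diagram D(w) (4 cells), 3 SE-corners (essential conditions):

[(1, 2, 0), (3, 2, 1), (3, 4, 2)]


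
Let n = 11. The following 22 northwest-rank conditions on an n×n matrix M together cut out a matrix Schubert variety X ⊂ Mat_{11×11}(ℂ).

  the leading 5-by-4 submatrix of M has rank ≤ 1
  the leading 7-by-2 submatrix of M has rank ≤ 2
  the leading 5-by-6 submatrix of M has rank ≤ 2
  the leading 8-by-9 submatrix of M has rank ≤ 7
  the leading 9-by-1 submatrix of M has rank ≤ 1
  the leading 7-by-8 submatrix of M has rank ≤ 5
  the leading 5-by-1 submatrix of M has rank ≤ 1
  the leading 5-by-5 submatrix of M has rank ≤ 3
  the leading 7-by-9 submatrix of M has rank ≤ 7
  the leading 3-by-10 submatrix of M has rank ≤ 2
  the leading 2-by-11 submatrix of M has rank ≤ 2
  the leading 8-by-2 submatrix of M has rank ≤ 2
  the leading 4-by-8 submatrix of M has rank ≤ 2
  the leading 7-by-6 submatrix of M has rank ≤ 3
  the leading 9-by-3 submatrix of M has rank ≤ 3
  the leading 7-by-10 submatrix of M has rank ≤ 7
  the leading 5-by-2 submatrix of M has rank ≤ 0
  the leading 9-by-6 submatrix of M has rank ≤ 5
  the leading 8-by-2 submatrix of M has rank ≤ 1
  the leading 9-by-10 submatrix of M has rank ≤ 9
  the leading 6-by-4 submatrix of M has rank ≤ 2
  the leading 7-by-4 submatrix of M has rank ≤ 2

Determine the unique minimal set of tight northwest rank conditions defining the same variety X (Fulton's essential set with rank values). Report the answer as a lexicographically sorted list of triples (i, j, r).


Propagating the 22 rank bounds to every northwest block:

  0 0 1 1 1 1 1 1 1 1 1
  0 0 1 1 2 2 2 2 2 2 2
  0 0 1 1 2 2 2 2 2 2 3
  0 0 1 1 2 2 2 2 3 3 4
  0 0 1 1 2 2 3 3 4 4 5
  1 1 2 2 3 3 4 4 5 5 6
  1 1 2 2 3 3 4 5 6 6 7
  1 1 2 3 4 4 5 6 7 7 8
  1 2 3 4 5 5 6 7 8 8 9
  1 2 3 4 5 6 7 8 9 9 10
  1 2 3 4 5 6 7 8 9 10 11

hence w(1..11) = (3, 5, 11, 9, 7, 1, 8, 4, 2, 6, 10).

D(w) has 27 cells with 8 SE-corners; essential set:

[(3, 10, 2), (4, 8, 2), (5, 2, 0), (5, 4, 1), (5, 6, 2), (7, 4, 2), (7, 6, 3), (8, 2, 1)]


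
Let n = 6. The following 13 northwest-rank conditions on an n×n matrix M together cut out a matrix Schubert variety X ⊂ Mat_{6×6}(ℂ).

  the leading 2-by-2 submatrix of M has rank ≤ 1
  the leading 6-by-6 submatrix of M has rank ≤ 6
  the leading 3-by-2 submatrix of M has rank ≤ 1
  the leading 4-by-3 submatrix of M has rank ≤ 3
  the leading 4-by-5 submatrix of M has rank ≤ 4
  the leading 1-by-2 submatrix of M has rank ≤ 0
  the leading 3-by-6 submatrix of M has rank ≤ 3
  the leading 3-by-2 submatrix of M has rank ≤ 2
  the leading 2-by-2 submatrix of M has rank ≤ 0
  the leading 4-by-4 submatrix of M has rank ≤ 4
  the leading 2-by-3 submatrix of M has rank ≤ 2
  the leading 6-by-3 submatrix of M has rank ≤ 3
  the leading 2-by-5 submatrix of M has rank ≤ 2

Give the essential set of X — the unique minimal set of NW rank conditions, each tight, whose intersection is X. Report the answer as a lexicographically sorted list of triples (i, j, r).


Propagating the 13 rank bounds to every northwest block:

  row 1: 0  0  1  1  1  1
  row 2: 0  0  1  2  2  2
  row 3: 1  1  2  3  3  3
  row 4: 1  2  3  4  4  4
  row 5: 1  2  3  4  5  5
  row 6: 1  2  3  4  5  6

reading off 1-entries of Δ²R: w = (3, 4, 1, 2, 5, 6).

1 SE-corner of the 4-cell Rothe diagram gives Ess(w):

[(2, 2, 0)]


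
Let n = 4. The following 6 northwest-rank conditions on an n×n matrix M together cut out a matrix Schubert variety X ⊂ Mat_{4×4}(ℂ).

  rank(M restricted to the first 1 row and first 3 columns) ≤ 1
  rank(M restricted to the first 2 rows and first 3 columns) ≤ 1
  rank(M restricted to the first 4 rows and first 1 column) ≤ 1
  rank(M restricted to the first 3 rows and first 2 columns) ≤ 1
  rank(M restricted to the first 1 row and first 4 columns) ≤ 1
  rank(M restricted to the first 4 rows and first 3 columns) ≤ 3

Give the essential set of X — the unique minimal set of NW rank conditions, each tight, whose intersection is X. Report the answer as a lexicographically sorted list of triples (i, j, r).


Rank table r_w(4×4) implied by the 6 constraints:

  R[1]: 1 | 1 | 1 | 1
  R[2]: 1 | 1 | 1 | 2
  R[3]: 1 | 1 | 2 | 3
  R[4]: 1 | 2 | 3 | 4

reading off 1-entries of Δ²R: w = (1, 4, 3, 2).

ℓ(w)=3; the 2 essential cells (i,j,r):

[(2, 3, 1), (3, 2, 1)]
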